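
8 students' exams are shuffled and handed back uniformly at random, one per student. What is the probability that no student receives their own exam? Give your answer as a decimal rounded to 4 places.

0.3679

This is the derangement probability: permutations of 8 with no fixed point.
D(8) = 8! · (1 − 1/1! + 1/2! − ··· + (−1)^8/8!) = 14833.
P = 14833/40320 = 2119/5760 ≈ 0.3679.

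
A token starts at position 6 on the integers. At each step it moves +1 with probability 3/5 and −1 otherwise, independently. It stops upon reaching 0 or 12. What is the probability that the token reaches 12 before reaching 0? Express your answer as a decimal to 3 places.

0.919

Let r = q/p = (2/5)/(3/5) = 2/3. The recurrence P(i) = p·P(i+1) + q·P(i−1) with P(0)=0, P(12)=1 gives P(i) = (1 − r^i)/(1 − r^12).
P(6) = (1 − (2/3)^6) / (1 − (2/3)^12) = 729/793 ≈ 0.919.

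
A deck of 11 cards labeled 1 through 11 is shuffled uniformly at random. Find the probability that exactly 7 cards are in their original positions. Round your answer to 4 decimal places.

0.0001

Choose which 7 of the 11 are fixed: C(11,7) = 330 ways.
The remaining 4 must have no fixed point: D(4) = 9.
P = 330·9/39916800 = 1/13440 ≈ 0.0001.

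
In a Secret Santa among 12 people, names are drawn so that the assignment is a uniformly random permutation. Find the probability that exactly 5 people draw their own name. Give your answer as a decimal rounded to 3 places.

Choose which 5 of the 12 are fixed: C(12,5) = 792 ways.
The remaining 7 must have no fixed point: D(7) = 1854.
P = 792·1854/479001600 = 103/33600 ≈ 0.003.

0.003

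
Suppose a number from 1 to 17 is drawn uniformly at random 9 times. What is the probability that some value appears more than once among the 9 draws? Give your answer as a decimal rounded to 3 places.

P(all 9 different) = 17/17 · 16/17 · ··· · 9/17 ≈ 0.074.
P(at least two equal) = 1 − 0.074 = 0.926.

0.926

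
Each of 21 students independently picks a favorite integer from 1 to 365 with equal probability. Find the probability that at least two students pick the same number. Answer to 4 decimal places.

It's easier to compute the probability that all 21 are distinct.
P(all distinct) = 365/365 · 364/365 · ··· · 345/365 ≈ 0.5563.
So the probability of at least one match is 1 − 0.5563 = 0.4437.

0.4437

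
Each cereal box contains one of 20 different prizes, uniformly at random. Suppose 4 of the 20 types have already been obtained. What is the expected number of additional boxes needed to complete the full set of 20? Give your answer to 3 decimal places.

Starting from 4 distinct types, each trial gives a new one with probability (20−i)/20 when i types are held, so the wait for the next new type is 20/(20−i).
E = 20/16 + 20/15 + 20/14 + 20/13 + 20/12 + 20/11 + 20/10 + 20/9 + 20/8 + 20/7 + 20/6 + 20/5 + 20/4 + 20/3 + 20/2 + 20/1 = 2436559/36036 ≈ 67.615.

67.615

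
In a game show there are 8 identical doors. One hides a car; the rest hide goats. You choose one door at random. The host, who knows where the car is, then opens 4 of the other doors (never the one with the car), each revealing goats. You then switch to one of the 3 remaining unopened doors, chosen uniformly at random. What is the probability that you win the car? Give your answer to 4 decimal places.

0.2917

Your original door holds the car with probability 1/8, so the other 7 collectively hold it with probability 7/8.
The host can always find 4 empty doors to open, so the reveals don't change that 7/8; it is now spread over the 3 remaining unopened doors.
P(win by switching) = (7/8) · (1/3) = 7/24 ≈ 0.2917.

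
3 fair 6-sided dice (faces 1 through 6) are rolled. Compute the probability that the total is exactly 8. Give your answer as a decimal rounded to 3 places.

0.097

There are 6^3 = 216 equally likely outcomes.
The number of ordered 3-tuples from {1,…,6} summing to 8 is 21.
P(sum = 8) = 21/216 = 7/72 ≈ 0.097.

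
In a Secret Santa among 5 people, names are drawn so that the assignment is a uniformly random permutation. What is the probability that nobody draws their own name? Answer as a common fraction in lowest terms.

11/30

This is the derangement probability: permutations of 5 with no fixed point.
D(5) = 5! · (1 − 1/1! + 1/2! − ··· + (−1)^5/5!) = 44.
P = 44/120 = 11/30.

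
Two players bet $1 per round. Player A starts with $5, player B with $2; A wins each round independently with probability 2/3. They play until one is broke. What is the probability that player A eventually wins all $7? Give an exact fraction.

Let r = q/p = (1/3)/(2/3) = 1/2. The recurrence P(i) = p·P(i+1) + q·P(i−1) with P(0)=0, P(7)=1 gives P(i) = (1 − r^i)/(1 − r^7).
P(5) = (1 − (1/2)^5) / (1 − (1/2)^7) = 124/127.

124/127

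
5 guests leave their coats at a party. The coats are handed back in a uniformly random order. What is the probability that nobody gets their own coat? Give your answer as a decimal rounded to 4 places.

This is the derangement probability: permutations of 5 with no fixed point.
D(5) = 5! · (1 − 1/1! + 1/2! − ··· + (−1)^5/5!) = 44.
P = 44/120 = 11/30 ≈ 0.3667.

0.3667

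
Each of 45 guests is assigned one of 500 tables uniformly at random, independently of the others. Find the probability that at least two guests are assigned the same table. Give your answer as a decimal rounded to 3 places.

0.870

It's easier to compute the probability that all 45 are distinct.
P(all distinct) = 500/500 · 499/500 · ··· · 456/500 ≈ 0.130.
So the probability of at least one match is 1 − 0.130 = 0.870.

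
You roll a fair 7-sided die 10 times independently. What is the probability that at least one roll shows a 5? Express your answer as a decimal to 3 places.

0.786

P(no roll shows a 5) = (6/7)^10 ≈ 0.214.
P(at least one) = 1 − 0.214 = 0.786.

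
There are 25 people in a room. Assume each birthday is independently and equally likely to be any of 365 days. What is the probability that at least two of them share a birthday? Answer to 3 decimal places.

It's easier to compute the probability that all 25 are distinct.
P(all distinct) = 365/365 · 364/365 · ··· · 341/365 ≈ 0.431.
So the probability of at least one match is 1 − 0.431 = 0.569.

0.569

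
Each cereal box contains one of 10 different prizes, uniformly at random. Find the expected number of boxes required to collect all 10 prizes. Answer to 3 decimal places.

29.290

After i distinct types are collected, each trial gives a new one with probability (10−i)/10, so the expected wait for the next new type is 10/(10−i).
E = 10/10 + 10/9 + 10/8 + 10/7 + 10/6 + 10/5 + 10/4 + 10/3 + 10/2 + 10/1 = 7381/252 ≈ 29.290.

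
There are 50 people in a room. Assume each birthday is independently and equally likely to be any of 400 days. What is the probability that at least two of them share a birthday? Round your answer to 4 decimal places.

It's easier to compute the probability that all 50 are distinct.
P(all distinct) = 400/400 · 399/400 · ··· · 351/400 ≈ 0.0409.
So the probability of at least one match is 1 − 0.0409 = 0.9591.

0.9591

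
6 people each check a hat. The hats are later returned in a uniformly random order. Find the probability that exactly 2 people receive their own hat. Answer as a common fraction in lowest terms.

Choose which 2 of the 6 are fixed: C(6,2) = 15 ways.
The remaining 4 must have no fixed point: D(4) = 9.
P = 15·9/720 = 3/16.

3/16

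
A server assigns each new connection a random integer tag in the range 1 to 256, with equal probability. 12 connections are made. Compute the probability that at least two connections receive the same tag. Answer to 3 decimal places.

It's easier to compute the probability that all 12 are distinct.
P(all distinct) = 256/256 · 255/256 · ··· · 245/256 ≈ 0.770.
So the probability of at least one match is 1 − 0.770 = 0.230.

0.230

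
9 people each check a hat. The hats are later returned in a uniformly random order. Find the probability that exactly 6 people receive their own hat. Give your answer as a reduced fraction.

1/2160

Choose which 6 of the 9 are fixed: C(9,6) = 84 ways.
The remaining 3 must have no fixed point: D(3) = 2.
P = 84·2/362880 = 1/2160.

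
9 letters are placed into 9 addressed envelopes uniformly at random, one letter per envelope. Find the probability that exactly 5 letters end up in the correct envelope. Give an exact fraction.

1/320

Choose which 5 of the 9 are fixed: C(9,5) = 126 ways.
The remaining 4 must have no fixed point: D(4) = 9.
P = 126·9/362880 = 1/320.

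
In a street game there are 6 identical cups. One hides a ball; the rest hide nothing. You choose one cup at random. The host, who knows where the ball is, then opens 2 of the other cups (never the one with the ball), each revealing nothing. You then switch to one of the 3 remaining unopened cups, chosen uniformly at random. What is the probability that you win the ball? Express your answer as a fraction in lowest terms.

Your original cup holds the ball with probability 1/6, so the other 5 collectively hold it with probability 5/6.
The host can always find 2 empty cups to open, so the reveals don't change that 5/6; it is now spread over the 3 remaining unopened cups.
P(win by switching) = (5/6) · (1/3) = 5/18.

5/18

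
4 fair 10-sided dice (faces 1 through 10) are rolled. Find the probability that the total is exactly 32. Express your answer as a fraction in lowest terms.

There are 10^4 = 10000 equally likely outcomes.
The number of ordered 4-tuples from {1,…,10} summing to 32 is 165.
P(sum = 32) = 165/10000 = 33/2000.

33/2000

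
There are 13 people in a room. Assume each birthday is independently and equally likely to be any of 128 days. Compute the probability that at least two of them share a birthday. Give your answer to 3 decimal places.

0.468

It's easier to compute the probability that all 13 are distinct.
P(all distinct) = 128/128 · 127/128 · ··· · 116/128 ≈ 0.532.
So the probability of at least one match is 1 − 0.532 = 0.468.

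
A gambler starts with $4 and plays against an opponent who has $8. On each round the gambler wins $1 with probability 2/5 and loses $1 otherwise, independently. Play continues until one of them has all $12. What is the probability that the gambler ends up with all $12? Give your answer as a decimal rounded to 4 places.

Let r = q/p = (3/5)/(2/5) = 3/2. The recurrence P(i) = p·P(i+1) + q·P(i−1) with P(0)=0, P(12)=1 gives P(i) = (1 − r^i)/(1 − r^12).
P(4) = (1 − (3/2)^4) / (1 − (3/2)^12) = 256/8113 ≈ 0.0316.

0.0316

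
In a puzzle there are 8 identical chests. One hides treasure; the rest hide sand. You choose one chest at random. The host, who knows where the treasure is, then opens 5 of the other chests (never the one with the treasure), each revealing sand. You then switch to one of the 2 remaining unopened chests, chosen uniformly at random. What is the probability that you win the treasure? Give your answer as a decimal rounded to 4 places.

0.4375

Your original chest holds the treasure with probability 1/8, so the other 7 collectively hold it with probability 7/8.
The host can always find 5 empty chests to open, so the reveals don't change that 7/8; it is now spread over the 2 remaining unopened chests.
P(win by switching) = (7/8) · (1/2) = 7/16 ≈ 0.4375.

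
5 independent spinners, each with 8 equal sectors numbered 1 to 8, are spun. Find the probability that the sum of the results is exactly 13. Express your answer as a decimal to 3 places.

There are 8^5 = 32768 equally likely outcomes.
The number of ordered 5-tuples from {1,…,8} summing to 13 is 490.
P(sum = 13) = 490/32768 = 245/16384 ≈ 0.015.

0.015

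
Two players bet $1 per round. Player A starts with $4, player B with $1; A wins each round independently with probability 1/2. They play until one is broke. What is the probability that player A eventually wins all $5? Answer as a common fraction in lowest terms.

4/5

With a fair step, P(i) = ½P(i−1) + ½P(i+1) with P(0)=0, P(5)=1 has the linear solution P(i) = i/5.
P(4) = 4/5.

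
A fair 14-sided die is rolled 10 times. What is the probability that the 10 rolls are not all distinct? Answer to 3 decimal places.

0.987

P(all 10 different) = 14/14 · 13/14 · ··· · 5/14 ≈ 0.013.
P(at least two equal) = 1 − 0.013 = 0.987.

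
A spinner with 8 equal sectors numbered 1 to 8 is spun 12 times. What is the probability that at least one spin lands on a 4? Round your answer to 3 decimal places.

P(no spin lands on a 4) = (7/8)^12 ≈ 0.201.
P(at least one) = 1 − 0.201 = 0.799.

0.799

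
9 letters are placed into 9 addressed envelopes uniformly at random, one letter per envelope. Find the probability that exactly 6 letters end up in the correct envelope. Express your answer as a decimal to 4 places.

Choose which 6 of the 9 are fixed: C(9,6) = 84 ways.
The remaining 3 must have no fixed point: D(3) = 2.
P = 84·2/362880 = 1/2160 ≈ 0.0005.

0.0005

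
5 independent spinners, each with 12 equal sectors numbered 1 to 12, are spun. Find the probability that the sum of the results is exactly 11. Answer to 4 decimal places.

There are 12^5 = 248832 equally likely outcomes.
The number of ordered 5-tuples from {1,…,12} summing to 11 is 210.
P(sum = 11) = 210/248832 = 35/41472 ≈ 0.0008.

0.0008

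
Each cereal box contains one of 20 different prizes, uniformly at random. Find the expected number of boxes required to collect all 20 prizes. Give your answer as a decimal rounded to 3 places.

71.955

After i distinct types are collected, each trial gives a new one with probability (20−i)/20, so the expected wait for the next new type is 20/(20−i).
E = 20/20 + 20/19 + 20/18 + 20/17 + 20/16 + 20/15 + 20/14 + 20/13 + 20/12 + 20/11 + 20/10 + 20/9 + 20/8 + 20/7 + 20/6 + 20/5 + 20/4 + 20/3 + 20/2 + 20/1 = 279175675/3879876 ≈ 71.955.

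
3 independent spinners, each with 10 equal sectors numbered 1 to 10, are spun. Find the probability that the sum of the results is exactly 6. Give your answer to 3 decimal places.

0.010

There are 10^3 = 1000 equally likely outcomes.
The number of ordered 3-tuples from {1,…,10} summing to 6 is 10.
P(sum = 6) = 10/1000 = 1/100 ≈ 0.010.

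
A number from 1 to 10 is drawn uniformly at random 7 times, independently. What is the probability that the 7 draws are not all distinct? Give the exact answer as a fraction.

P(all 7 different) = 10/10 · 9/10 · ··· · 4/10 = 189/3125.
P(at least two equal) = 1 − 189/3125 = 2936/3125.

2936/3125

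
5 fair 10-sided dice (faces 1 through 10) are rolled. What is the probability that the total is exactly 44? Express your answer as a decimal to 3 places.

0.002

There are 10^5 = 100000 equally likely outcomes.
The number of ordered 5-tuples from {1,…,10} summing to 44 is 210.
P(sum = 44) = 210/100000 = 21/10000 ≈ 0.002.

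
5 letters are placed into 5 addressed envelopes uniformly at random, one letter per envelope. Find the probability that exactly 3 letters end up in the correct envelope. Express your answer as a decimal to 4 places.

0.0833

Choose which 3 of the 5 are fixed: C(5,3) = 10 ways.
The remaining 2 must have no fixed point: D(2) = 1.
P = 10·1/120 = 1/12 ≈ 0.0833.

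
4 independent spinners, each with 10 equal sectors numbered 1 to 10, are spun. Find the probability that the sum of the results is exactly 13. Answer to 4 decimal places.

There are 10^4 = 10000 equally likely outcomes.
The number of ordered 4-tuples from {1,…,10} summing to 13 is 220.
P(sum = 13) = 220/10000 = 11/500 ≈ 0.0220.

0.0220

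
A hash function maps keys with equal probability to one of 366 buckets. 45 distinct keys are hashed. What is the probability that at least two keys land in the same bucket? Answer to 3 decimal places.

0.940

It's easier to compute the probability that all 45 are distinct.
P(all distinct) = 366/366 · 365/366 · ··· · 322/366 ≈ 0.060.
So the probability of at least one match is 1 − 0.060 = 0.940.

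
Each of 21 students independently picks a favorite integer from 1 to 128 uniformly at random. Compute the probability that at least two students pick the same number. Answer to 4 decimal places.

0.8238

It's easier to compute the probability that all 21 are distinct.
P(all distinct) = 128/128 · 127/128 · ··· · 108/128 ≈ 0.1762.
So the probability of at least one match is 1 − 0.1762 = 0.8238.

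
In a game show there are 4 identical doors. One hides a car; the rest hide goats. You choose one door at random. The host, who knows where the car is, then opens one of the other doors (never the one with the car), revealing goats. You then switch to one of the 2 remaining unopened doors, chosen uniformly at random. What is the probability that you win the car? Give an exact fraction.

3/8

Your original door holds the car with probability 1/4, so the other 3 collectively hold it with probability 3/4.
The host can always find an empty door to open, so this doesn't change that 3/4; it is now spread over the 2 remaining unopened doors.
P(win by switching) = (3/4) · (1/2) = 3/8.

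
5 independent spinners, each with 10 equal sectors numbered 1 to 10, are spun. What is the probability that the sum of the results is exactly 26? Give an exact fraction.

47/800

There are 10^5 = 100000 equally likely outcomes.
The number of ordered 5-tuples from {1,…,10} summing to 26 is 5875.
P(sum = 26) = 5875/100000 = 47/800.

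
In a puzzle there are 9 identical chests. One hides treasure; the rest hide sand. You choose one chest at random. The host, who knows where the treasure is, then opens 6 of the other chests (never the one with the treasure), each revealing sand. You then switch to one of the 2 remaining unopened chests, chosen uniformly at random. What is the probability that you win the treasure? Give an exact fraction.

Your original chest holds the treasure with probability 1/9, so the other 8 collectively hold it with probability 8/9.
The host can always find 6 empty chests to open, so the reveals don't change that 8/9; it is now spread over the 2 remaining unopened chests.
P(win by switching) = (8/9) · (1/2) = 4/9.

4/9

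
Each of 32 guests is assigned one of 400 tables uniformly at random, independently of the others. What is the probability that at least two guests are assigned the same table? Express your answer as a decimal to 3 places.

0.720

It's easier to compute the probability that all 32 are distinct.
P(all distinct) = 400/400 · 399/400 · ··· · 369/400 ≈ 0.280.
So the probability of at least one match is 1 − 0.280 = 0.720.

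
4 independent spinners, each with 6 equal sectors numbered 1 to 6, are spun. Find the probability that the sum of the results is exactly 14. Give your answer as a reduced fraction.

There are 6^4 = 1296 equally likely outcomes.
The number of ordered 4-tuples from {1,…,6} summing to 14 is 146.
P(sum = 14) = 146/1296 = 73/648.

73/648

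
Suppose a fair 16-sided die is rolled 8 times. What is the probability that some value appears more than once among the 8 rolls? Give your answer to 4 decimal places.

0.8792

P(all 8 different) = 16/16 · 15/16 · ··· · 9/16 ≈ 0.1208.
P(at least two equal) = 1 − 0.1208 = 0.8792.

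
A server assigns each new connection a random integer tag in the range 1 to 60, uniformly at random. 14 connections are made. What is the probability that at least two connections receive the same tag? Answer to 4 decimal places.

0.8070

It's easier to compute the probability that all 14 are distinct.
P(all distinct) = 60/60 · 59/60 · ··· · 47/60 ≈ 0.1930.
So the probability of at least one match is 1 − 0.1930 = 0.8070.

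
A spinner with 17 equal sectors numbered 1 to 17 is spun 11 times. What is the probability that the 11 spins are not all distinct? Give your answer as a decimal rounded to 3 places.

0.986

P(all 11 different) = 17/17 · 16/17 · ··· · 7/17 ≈ 0.014.
P(at least two equal) = 1 − 0.014 = 0.986.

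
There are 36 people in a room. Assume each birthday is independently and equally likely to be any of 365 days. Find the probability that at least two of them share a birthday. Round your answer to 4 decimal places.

It's easier to compute the probability that all 36 are distinct.
P(all distinct) = 365/365 · 364/365 · ··· · 330/365 ≈ 0.1678.
So the probability of at least one match is 1 − 0.1678 = 0.8322.

0.8322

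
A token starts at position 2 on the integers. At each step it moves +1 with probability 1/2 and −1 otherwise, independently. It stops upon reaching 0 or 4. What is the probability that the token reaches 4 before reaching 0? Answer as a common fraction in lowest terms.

With a fair step, P(i) = ½P(i−1) + ½P(i+1) with P(0)=0, P(4)=1 has the linear solution P(i) = i/4.
P(2) = 2/4 = 1/2.

1/2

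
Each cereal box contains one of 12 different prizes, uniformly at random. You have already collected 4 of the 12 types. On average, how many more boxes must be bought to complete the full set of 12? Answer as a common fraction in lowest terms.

Starting from 4 distinct types, each trial gives a new one with probability (12−i)/12 when i types are held, so the wait for the next new type is 12/(12−i).
E = 12/8 + 12/7 + 12/6 + 12/5 + 12/4 + 12/3 + 12/2 + 12/1 = 2283/70.

2283/70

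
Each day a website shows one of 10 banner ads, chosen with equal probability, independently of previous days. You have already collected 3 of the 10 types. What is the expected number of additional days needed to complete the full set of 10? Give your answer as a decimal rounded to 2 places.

Starting from 3 distinct types, each trial gives a new one with probability (10−i)/10 when i types are held, so the wait for the next new type is 10/(10−i).
E = 10/7 + 10/6 + 10/5 + 10/4 + 10/3 + 10/2 + 10/1 = 363/14 ≈ 25.93.

25.93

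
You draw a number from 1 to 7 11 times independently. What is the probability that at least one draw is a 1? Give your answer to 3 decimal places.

0.817

P(no draw is a 1) = (6/7)^11 ≈ 0.183.
P(at least one) = 1 − 0.183 = 0.817.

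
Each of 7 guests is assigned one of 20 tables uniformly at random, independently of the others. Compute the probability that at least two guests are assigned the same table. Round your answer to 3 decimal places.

It's easier to compute the probability that all 7 are distinct.
P(all distinct) = 20/20 · 19/20 · ··· · 14/20 ≈ 0.305.
So the probability of at least one match is 1 − 0.305 = 0.695.

0.695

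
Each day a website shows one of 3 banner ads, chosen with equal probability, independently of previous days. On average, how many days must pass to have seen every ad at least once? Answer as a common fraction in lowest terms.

11/2

After i distinct types are collected, each trial gives a new one with probability (3−i)/3, so the expected wait for the next new type is 3/(3−i).
E = 3/3 + 3/2 + 3/1 = 11/2.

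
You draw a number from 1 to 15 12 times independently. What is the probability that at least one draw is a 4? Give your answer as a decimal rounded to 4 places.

P(no draw is a 4) = (14/15)^12 ≈ 0.4370.
P(at least one) = 1 − 0.4370 = 0.5630.

0.5630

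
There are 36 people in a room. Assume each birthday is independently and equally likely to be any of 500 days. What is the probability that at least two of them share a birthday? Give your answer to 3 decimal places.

It's easier to compute the probability that all 36 are distinct.
P(all distinct) = 500/500 · 499/500 · ··· · 465/500 ≈ 0.275.
So the probability of at least one match is 1 − 0.275 = 0.725.

0.725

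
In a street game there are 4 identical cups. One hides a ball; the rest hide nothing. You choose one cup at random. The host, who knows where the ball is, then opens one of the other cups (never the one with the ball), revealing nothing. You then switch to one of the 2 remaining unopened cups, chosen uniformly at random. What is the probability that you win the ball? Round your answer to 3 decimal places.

Your original cup holds the ball with probability 1/4, so the other 3 collectively hold it with probability 3/4.
The host can always find an empty cup to open, so this doesn't change that 3/4; it is now spread over the 2 remaining unopened cups.
P(win by switching) = (3/4) · (1/2) = 3/8 ≈ 0.375.

0.375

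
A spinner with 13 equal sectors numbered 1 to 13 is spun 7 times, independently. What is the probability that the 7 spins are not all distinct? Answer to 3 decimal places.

P(all 7 different) = 13/13 · 12/13 · ··· · 7/13 ≈ 0.138.
P(at least two equal) = 1 − 0.138 = 0.862.

0.862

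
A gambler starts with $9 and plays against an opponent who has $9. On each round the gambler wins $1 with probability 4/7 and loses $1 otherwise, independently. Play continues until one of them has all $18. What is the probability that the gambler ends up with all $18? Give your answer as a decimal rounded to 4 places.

Let r = q/p = (3/7)/(4/7) = 3/4. The recurrence P(i) = p·P(i+1) + q·P(i−1) with P(0)=0, P(18)=1 gives P(i) = (1 − r^i)/(1 − r^18).
P(9) = (1 − (3/4)^9) / (1 − (3/4)^18) = 262144/281827 ≈ 0.9302.

0.9302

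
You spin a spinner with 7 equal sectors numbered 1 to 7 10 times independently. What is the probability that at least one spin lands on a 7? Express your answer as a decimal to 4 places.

0.7859

P(no spin lands on a 7) = (6/7)^10 ≈ 0.2141.
P(at least one) = 1 − 0.2141 = 0.7859.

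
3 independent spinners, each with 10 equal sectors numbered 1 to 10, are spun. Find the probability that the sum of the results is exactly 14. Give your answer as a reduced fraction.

There are 10^3 = 1000 equally likely outcomes.
The number of ordered 3-tuples from {1,…,10} summing to 14 is 69.
P(sum = 14) = 69/1000.

69/1000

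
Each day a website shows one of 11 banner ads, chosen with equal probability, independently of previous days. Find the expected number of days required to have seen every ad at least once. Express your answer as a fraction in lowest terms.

83711/2520

After i distinct types are collected, each trial gives a new one with probability (11−i)/11, so the expected wait for the next new type is 11/(11−i).
E = 11/11 + 11/10 + 11/9 + 11/8 + 11/7 + 11/6 + 11/5 + 11/4 + 11/3 + 11/2 + 11/1 = 83711/2520.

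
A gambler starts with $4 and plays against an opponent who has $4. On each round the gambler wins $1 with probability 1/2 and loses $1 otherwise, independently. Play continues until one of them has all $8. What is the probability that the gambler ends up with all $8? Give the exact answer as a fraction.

With a fair step, P(i) = ½P(i−1) + ½P(i+1) with P(0)=0, P(8)=1 has the linear solution P(i) = i/8.
P(4) = 4/8 = 1/2.

1/2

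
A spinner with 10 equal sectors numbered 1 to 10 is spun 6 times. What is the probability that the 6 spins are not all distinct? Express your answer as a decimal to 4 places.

P(all 6 different) = 10/10 · 9/10 · ··· · 5/10 ≈ 0.1512.
P(at least two equal) = 1 − 0.1512 = 0.8488.

0.8488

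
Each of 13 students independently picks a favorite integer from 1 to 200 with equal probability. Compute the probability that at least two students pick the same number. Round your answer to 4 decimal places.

It's easier to compute the probability that all 13 are distinct.
P(all distinct) = 200/200 · 199/200 · ··· · 188/200 ≈ 0.6714.
So the probability of at least one match is 1 − 0.6714 = 0.3286.

0.3286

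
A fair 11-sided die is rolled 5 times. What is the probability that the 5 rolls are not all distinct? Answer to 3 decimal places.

0.656

P(all 5 different) = 11/11 · 10/11 · ··· · 7/11 ≈ 0.344.
P(at least two equal) = 1 − 0.344 = 0.656.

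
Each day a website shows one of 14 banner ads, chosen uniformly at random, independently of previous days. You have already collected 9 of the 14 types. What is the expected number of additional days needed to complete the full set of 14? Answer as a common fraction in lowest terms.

959/30

Starting from 9 distinct types, each trial gives a new one with probability (14−i)/14 when i types are held, so the wait for the next new type is 14/(14−i).
E = 14/5 + 14/4 + 14/3 + 14/2 + 14/1 = 959/30.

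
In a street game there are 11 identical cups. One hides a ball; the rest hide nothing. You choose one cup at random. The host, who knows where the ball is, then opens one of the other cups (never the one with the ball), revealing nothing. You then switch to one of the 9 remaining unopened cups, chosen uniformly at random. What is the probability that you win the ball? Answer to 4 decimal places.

Your original cup holds the ball with probability 1/11, so the other 10 collectively hold it with probability 10/11.
The host can always find an empty cup to open, so this doesn't change that 10/11; it is now spread over the 9 remaining unopened cups.
P(win by switching) = (10/11) · (1/9) = 10/99 ≈ 0.1010.

0.1010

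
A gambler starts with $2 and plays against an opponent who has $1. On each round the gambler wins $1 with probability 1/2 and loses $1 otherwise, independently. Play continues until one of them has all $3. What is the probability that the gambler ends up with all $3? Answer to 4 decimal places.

With a fair step, P(i) = ½P(i−1) + ½P(i+1) with P(0)=0, P(3)=1 has the linear solution P(i) = i/3.
P(2) = 2/3 ≈ 0.6667.

0.6667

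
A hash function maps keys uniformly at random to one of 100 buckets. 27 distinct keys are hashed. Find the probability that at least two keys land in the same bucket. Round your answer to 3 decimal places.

It's easier to compute the probability that all 27 are distinct.
P(all distinct) = 100/100 · 99/100 · ··· · 74/100 ≈ 0.021.
So the probability of at least one match is 1 − 0.021 = 0.979.

0.979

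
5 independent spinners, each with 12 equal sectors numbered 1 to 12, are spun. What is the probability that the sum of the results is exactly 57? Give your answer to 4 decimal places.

There are 12^5 = 248832 equally likely outcomes.
The number of ordered 5-tuples from {1,…,12} summing to 57 is 35.
P(sum = 57) = 35/248832 ≈ 0.0001.

0.0001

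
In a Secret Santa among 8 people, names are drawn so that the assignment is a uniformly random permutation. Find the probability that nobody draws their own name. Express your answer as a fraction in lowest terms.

This is the derangement probability: permutations of 8 with no fixed point.
D(8) = 8! · (1 − 1/1! + 1/2! − ··· + (−1)^8/8!) = 14833.
P = 14833/40320 = 2119/5760.

2119/5760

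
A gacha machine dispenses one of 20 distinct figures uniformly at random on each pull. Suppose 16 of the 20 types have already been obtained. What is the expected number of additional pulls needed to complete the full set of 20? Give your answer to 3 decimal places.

Starting from 16 distinct types, each trial gives a new one with probability (20−i)/20 when i types are held, so the wait for the next new type is 20/(20−i).
E = 20/4 + 20/3 + 20/2 + 20/1 = 125/3 ≈ 41.667.

41.667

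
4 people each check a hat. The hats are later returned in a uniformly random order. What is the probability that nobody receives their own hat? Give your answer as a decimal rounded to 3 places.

0.375

This is the derangement probability: permutations of 4 with no fixed point.
D(4) = 4! · (1 − 1/1! + 1/2! − ··· + (−1)^4/4!) = 9.
P = 9/24 = 3/8 ≈ 0.375.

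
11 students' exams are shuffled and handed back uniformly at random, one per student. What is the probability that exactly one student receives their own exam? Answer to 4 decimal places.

Choose which one is fixed: C(11,1) = 11 ways.
The remaining 10 must have no fixed point: D(10) = 1334961.
P = 11·1334961/39916800 = 16481/44800 ≈ 0.3679.

0.3679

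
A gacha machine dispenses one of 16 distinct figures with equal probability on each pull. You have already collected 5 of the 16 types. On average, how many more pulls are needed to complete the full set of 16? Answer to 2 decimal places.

48.32

Starting from 5 distinct types, each trial gives a new one with probability (16−i)/16 when i types are held, so the wait for the next new type is 16/(16−i).
E = 16/11 + 16/10 + 16/9 + 16/8 + 16/7 + 16/6 + 16/5 + 16/4 + 16/3 + 16/2 + 16/1 = 167422/3465 ≈ 48.32.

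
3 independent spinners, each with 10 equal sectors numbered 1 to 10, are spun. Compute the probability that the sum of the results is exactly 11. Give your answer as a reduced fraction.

9/200

There are 10^3 = 1000 equally likely outcomes.
The number of ordered 3-tuples from {1,…,10} summing to 11 is 45.
P(sum = 11) = 45/1000 = 9/200.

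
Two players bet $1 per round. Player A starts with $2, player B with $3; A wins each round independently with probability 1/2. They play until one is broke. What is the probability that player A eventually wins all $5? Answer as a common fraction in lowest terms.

2/5

With a fair step, P(i) = ½P(i−1) + ½P(i+1) with P(0)=0, P(5)=1 has the linear solution P(i) = i/5.
P(2) = 2/5.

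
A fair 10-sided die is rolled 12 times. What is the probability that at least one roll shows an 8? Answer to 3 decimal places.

0.718

P(no roll shows an 8) = (9/10)^12 ≈ 0.282.
P(at least one) = 1 − 0.282 = 0.718.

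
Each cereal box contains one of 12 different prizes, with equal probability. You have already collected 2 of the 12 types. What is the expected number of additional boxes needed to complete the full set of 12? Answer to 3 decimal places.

35.148

Starting from 2 distinct types, each trial gives a new one with probability (12−i)/12 when i types are held, so the wait for the next new type is 12/(12−i).
E = 12/10 + 12/9 + 12/8 + 12/7 + 12/6 + 12/5 + 12/4 + 12/3 + 12/2 + 12/1 = 7381/210 ≈ 35.148.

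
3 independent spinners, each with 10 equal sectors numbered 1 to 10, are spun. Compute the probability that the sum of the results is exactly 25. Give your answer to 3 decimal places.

There are 10^3 = 1000 equally likely outcomes.
The number of ordered 3-tuples from {1,…,10} summing to 25 is 21.
P(sum = 25) = 21/1000 ≈ 0.021.

0.021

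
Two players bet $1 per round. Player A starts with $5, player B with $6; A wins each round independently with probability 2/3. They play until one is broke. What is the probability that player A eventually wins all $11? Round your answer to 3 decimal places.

0.969

Let r = q/p = (1/3)/(2/3) = 1/2. The recurrence P(i) = p·P(i+1) + q·P(i−1) with P(0)=0, P(11)=1 gives P(i) = (1 − r^i)/(1 − r^11).
P(5) = (1 − (1/2)^5) / (1 − (1/2)^11) = 1984/2047 ≈ 0.969.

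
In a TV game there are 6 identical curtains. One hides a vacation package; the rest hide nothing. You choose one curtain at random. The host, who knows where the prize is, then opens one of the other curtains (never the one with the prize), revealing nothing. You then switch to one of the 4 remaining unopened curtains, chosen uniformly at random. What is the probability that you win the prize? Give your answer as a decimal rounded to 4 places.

0.2083

Your original curtain holds the prize with probability 1/6, so the other 5 collectively hold it with probability 5/6.
The host can always find an empty curtain to open, so this doesn't change that 5/6; it is now spread over the 4 remaining unopened curtains.
P(win by switching) = (5/6) · (1/4) = 5/24 ≈ 0.2083.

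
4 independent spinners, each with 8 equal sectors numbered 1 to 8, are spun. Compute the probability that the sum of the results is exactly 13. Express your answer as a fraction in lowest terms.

There are 8^4 = 4096 equally likely outcomes.
The number of ordered 4-tuples from {1,…,8} summing to 13 is 204.
P(sum = 13) = 204/4096 = 51/1024.

51/1024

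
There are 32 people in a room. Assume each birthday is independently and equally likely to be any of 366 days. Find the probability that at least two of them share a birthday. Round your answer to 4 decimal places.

0.7524

It's easier to compute the probability that all 32 are distinct.
P(all distinct) = 366/366 · 365/366 · ··· · 335/366 ≈ 0.2476.
So the probability of at least one match is 1 − 0.2476 = 0.7524.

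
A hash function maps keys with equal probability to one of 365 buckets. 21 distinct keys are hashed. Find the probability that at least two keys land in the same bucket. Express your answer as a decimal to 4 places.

0.4437

It's easier to compute the probability that all 21 are distinct.
P(all distinct) = 365/365 · 364/365 · ··· · 345/365 ≈ 0.5563.
So the probability of at least one match is 1 − 0.5563 = 0.4437.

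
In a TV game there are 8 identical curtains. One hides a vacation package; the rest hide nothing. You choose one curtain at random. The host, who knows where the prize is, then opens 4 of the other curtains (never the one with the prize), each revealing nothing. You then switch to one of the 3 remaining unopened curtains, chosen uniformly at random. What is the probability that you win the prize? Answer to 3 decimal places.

Your original curtain holds the prize with probability 1/8, so the other 7 collectively hold it with probability 7/8.
The host can always find 4 empty curtains to open, so the reveals don't change that 7/8; it is now spread over the 3 remaining unopened curtains.
P(win by switching) = (7/8) · (1/3) = 7/24 ≈ 0.292.

0.292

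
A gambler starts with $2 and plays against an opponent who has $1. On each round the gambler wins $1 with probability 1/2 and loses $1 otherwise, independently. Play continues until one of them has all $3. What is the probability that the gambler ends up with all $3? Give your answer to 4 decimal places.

0.6667

With a fair step, P(i) = ½P(i−1) + ½P(i+1) with P(0)=0, P(3)=1 has the linear solution P(i) = i/3.
P(2) = 2/3 ≈ 0.6667.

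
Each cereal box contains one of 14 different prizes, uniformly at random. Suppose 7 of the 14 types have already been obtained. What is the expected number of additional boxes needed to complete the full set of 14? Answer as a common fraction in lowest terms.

363/10

Starting from 7 distinct types, each trial gives a new one with probability (14−i)/14 when i types are held, so the wait for the next new type is 14/(14−i).
E = 14/7 + 14/6 + 14/5 + 14/4 + 14/3 + 14/2 + 14/1 = 363/10.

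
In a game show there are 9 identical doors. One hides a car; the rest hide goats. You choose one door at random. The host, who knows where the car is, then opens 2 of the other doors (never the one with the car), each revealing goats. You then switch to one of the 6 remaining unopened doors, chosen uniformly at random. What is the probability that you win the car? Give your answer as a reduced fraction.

4/27

Your original door holds the car with probability 1/9, so the other 8 collectively hold it with probability 8/9.
The host can always find 2 empty doors to open, so the reveals don't change that 8/9; it is now spread over the 6 remaining unopened doors.
P(win by switching) = (8/9) · (1/6) = 4/27.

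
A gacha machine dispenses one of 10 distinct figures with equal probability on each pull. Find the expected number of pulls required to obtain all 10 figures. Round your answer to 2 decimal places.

29.29

After i distinct types are collected, each trial gives a new one with probability (10−i)/10, so the expected wait for the next new type is 10/(10−i).
E = 10/10 + 10/9 + 10/8 + 10/7 + 10/6 + 10/5 + 10/4 + 10/3 + 10/2 + 10/1 = 7381/252 ≈ 29.29.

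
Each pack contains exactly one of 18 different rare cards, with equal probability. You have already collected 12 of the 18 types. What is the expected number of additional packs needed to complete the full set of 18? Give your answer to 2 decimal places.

Starting from 12 distinct types, each trial gives a new one with probability (18−i)/18 when i types are held, so the wait for the next new type is 18/(18−i).
E = 18/6 + 18/5 + 18/4 + 18/3 + 18/2 + 18/1 = 441/10 ≈ 44.10.

44.10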